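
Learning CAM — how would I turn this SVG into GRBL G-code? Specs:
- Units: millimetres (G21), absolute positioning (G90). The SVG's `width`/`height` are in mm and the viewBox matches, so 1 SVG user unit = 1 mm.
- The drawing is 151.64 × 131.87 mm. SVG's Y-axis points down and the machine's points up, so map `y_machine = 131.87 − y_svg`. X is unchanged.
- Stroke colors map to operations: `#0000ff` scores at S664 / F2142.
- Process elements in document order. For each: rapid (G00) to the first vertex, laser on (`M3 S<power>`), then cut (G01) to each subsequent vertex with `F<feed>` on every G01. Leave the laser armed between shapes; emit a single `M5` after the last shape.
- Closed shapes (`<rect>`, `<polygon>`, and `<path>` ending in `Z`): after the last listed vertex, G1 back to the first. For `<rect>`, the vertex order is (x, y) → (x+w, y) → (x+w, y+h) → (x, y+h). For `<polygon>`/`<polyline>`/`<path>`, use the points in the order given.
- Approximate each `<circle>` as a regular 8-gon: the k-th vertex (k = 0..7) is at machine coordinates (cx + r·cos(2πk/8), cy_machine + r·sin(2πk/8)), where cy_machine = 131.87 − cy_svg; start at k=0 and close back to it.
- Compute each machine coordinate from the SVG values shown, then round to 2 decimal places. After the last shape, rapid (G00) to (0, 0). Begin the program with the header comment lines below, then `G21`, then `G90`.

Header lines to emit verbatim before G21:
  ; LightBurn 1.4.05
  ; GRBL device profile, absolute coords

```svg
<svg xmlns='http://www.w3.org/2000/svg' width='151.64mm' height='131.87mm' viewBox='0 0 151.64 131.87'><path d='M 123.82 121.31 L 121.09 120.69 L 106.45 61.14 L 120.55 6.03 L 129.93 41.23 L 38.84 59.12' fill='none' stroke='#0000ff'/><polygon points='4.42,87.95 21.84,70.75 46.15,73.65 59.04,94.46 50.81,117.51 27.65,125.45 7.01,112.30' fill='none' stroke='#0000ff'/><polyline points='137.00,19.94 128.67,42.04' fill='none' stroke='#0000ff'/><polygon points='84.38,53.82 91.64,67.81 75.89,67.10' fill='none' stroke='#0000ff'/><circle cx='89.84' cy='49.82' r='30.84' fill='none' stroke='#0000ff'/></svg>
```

viewBox `0 0 151.64 131.87` with mm width/height → 1 unit = 1 mm. Flip: y_m = 131.87 − y_svg.

**Shape 1** — `<path>` open polyline, stroke `#0000ff` → score (S664, F2142). Machine vertices: (123.82,10.56) → (121.09,11.18) → (106.45,70.73) → (120.55,125.84) → (129.93,90.64) → (38.84,72.75). Open path.

**Shape 2** — `<polygon>` regular polygon, stroke `#0000ff` → score (S664, F2142). Machine vertices: (4.42,43.92) → (21.84,61.12) → (46.15,58.22) → (59.04,37.41) → (50.81,14.36) → (27.65,6.42) → (7.01,19.57) → (4.42,43.92). Closed: final G1 returns to the first vertex.

**Shape 3** — `<polyline>` line segment, stroke `#0000ff` → score (S664, F2142). Machine vertices: (137.00,111.93) → (128.67,89.83). Open path.

**Shape 4** — `<polygon>` regular polygon, stroke `#0000ff` → score (S664, F2142). Machine vertices: (84.38,78.05) → (91.64,64.06) → (75.89,64.77) → (84.38,78.05). Closed: final G1 returns to the first vertex.

**Shape 5** — `<circle>` circle, stroke `#0000ff` → score (S664, F2142). Machine vertices: (120.68,82.05) → (111.65,103.86) → (89.84,112.89) → (68.03,103.86) → (59.00,82.05) → (68.03,60.24) → (89.84,51.21) → (111.65,60.24) → (120.68,82.05). Closed: final G1 returns to the first vertex.

; LightBurn 1.4.05
; GRBL device profile, absolute coords
G21
G90
G00 X123.82 Y10.56
M3 S664
G01 X121.09 Y11.18 F2142
G01 X106.45 Y70.73 F2142
G01 X120.55 Y125.84 F2142
G01 X129.93 Y90.64 F2142
G01 X38.84 Y72.75 F2142
G00 X4.42 Y43.92
M3 S664
G01 X21.84 Y61.12 F2142
G01 X46.15 Y58.22 F2142
G01 X59.04 Y37.41 F2142
G01 X50.81 Y14.36 F2142
G01 X27.65 Y6.42 F2142
G01 X7.01 Y19.57 F2142
G01 X4.42 Y43.92 F2142
G00 X137.00 Y111.93
M3 S664
G01 X128.67 Y89.83 F2142
G00 X84.38 Y78.05
M3 S664
G01 X91.64 Y64.06 F2142
G01 X75.89 Y64.77 F2142
G01 X84.38 Y78.05 F2142
G00 X120.68 Y82.05
M3 S664
G01 X111.65 Y103.86 F2142
G01 X89.84 Y112.89 F2142
G01 X68.03 Y103.86 F2142
G01 X59.00 Y82.05 F2142
G01 X68.03 Y60.24 F2142
G01 X89.84 Y51.21 F2142
G01 X111.65 Y60.24 F2142
G01 X120.68 Y82.05 F2142
M5
G00 X0.00 Y0.00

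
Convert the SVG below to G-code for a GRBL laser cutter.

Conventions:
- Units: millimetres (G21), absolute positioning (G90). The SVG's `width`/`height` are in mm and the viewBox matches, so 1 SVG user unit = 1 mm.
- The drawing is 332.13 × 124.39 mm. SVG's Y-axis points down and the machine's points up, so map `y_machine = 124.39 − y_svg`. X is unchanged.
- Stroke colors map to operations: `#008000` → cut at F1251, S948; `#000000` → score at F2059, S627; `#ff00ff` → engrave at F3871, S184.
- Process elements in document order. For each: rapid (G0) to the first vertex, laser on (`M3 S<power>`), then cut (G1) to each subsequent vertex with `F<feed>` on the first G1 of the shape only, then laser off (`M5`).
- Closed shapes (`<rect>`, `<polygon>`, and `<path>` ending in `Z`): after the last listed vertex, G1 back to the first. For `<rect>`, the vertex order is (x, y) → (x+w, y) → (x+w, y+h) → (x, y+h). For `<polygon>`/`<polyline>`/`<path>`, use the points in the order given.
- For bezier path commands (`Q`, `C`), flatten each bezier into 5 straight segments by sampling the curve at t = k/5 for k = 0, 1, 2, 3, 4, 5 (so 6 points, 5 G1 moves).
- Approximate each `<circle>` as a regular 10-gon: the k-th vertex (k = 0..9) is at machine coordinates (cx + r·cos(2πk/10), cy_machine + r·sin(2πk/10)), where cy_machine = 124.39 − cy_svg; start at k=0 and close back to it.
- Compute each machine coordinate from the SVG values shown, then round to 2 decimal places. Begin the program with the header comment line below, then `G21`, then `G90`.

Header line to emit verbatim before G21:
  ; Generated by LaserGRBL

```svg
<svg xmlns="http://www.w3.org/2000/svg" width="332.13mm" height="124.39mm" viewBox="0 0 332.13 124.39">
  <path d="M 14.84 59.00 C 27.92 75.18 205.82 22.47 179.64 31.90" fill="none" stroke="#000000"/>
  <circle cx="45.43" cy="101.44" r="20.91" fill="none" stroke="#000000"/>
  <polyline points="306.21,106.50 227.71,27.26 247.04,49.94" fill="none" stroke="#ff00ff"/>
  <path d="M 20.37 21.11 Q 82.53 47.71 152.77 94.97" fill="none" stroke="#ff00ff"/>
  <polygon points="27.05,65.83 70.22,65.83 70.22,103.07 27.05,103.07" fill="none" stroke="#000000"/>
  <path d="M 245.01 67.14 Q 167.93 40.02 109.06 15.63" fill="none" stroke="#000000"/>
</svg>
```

; Generated by LaserGRBL
G21
G90
G0 X14.84 Y65.39
M3 S627
G1 X39.52 Y62.90 F2059
G1 X86.04 Y70.66
G1 X136.71 Y82.36
G1 X173.81 Y91.74
G1 X179.64 Y92.49
M5
G0 X66.34 Y22.95
M3 S627
G1 X62.35 Y35.24 F2059
G1 X51.89 Y42.84
G1 X38.97 Y42.84
G1 X28.51 Y35.24
G1 X24.52 Y22.95
G1 X28.51 Y10.66
G1 X38.97 Y3.06
G1 X51.89 Y3.06
G1 X62.35 Y10.66
G1 X66.34 Y22.95
M5
G0 X306.21 Y17.89
M3 S184
G1 X227.71 Y97.13 F3871
G1 X247.04 Y74.45
M5
G0 X20.37 Y103.28
M3 S184
G1 X45.56 Y91.81 F3871
G1 X71.39 Y78.69
G1 X97.87 Y63.92
G1 X125.00 Y47.50
G1 X152.77 Y29.42
M5
G0 X27.05 Y58.56
M3 S627
G1 X70.22 Y58.56 F2059
G1 X70.22 Y21.32
G1 X27.05 Y21.32
G1 X27.05 Y58.56
M5
G0 X245.01 Y57.25
M3 S627
G1 X214.91 Y67.99 F2059
G1 X186.26 Y78.51
G1 X159.07 Y88.81
G1 X133.34 Y98.89
G1 X109.06 Y108.76
M5

1 u = 1 mm; y_m = 124.39 − y.

[1] `<path>` cubic bezier, #000000→score S627 F2059: (14.84,65.39) → (39.52,62.90) → (86.04,70.66) → (136.71,82.36) → (173.81,91.74) → (179.64,92.49)

[2] `<circle>` circle, #000000→score S627 F2059: (66.34,22.95) → (62.35,35.24) → (51.89,42.84) → (38.97,42.84) → (28.51,35.24) → (24.52,22.95) → (28.51,10.66) → (38.97,3.06) → (51.89,3.06) → (62.35,10.66) → (66.34,22.95) (closed)

[3] `<polyline>` open polyline, #ff00ff→engrave S184 F3871: (306.21,17.89) → (227.71,97.13) → (247.04,74.45)

[4] `<path>` quadratic bezier, #ff00ff→engrave S184 F3871: (20.37,103.28) → (45.56,91.81) → (71.39,78.69) → (97.87,63.92) → (125.00,47.50) → (152.77,29.42)

[5] `<polygon>` rectangle, #000000→score S627 F2059: (27.05,58.56) → (70.22,58.56) → (70.22,21.32) → (27.05,21.32) → (27.05,58.56) (closed)

[6] `<path>` quadratic bezier, #000000→score S627 F2059: (245.01,57.25) → (214.91,67.99) → (186.26,78.51) → (159.07,88.81) → (133.34,98.89) → (109.06,108.76)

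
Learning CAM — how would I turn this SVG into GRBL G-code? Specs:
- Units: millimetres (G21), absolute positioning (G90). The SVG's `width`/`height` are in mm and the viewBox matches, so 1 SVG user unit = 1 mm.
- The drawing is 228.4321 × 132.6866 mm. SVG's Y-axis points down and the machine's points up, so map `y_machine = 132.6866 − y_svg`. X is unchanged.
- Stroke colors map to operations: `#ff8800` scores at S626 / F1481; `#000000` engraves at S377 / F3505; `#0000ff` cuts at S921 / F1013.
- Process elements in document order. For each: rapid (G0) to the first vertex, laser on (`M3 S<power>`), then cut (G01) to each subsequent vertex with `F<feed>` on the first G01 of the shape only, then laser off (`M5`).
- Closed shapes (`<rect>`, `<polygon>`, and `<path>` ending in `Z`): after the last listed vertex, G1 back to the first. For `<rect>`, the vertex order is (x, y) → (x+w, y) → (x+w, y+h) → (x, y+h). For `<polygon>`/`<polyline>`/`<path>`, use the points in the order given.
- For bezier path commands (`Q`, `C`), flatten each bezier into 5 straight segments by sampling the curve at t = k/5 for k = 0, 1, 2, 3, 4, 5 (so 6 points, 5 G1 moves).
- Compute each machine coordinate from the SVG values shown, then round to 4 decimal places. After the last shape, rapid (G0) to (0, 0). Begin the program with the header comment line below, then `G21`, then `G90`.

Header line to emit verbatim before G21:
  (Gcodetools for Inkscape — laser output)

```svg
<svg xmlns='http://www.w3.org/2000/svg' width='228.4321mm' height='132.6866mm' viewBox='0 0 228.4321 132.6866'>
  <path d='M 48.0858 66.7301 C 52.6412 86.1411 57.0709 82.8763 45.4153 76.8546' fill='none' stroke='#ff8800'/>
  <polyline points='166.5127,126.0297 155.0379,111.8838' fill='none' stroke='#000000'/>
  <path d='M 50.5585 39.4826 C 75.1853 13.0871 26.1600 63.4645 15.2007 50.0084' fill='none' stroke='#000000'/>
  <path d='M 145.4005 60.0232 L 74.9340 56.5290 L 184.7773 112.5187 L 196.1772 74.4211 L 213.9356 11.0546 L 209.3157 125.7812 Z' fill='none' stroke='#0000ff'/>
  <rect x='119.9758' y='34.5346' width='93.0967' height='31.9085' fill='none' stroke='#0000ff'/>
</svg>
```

(Gcodetools for Inkscape — laser output)
G21
G90
G0 X48.0858 Y65.9565
M3 S626
G01 X50.6763 Y56.8716 F1481
G01 X52.4705 Y52.2729
G01 X52.7025 Y51.2041
G01 X50.6061 Y52.7092
G01 X45.4153 Y55.8320
M5
G0 X166.5127 Y6.6569
M3 S377
G01 X155.0379 Y20.8028 F3505
M5
G0 X50.5585 Y93.2040
M3 S377
G01 X57.3901 Y100.9534 F3505
G01 X51.9076 Y97.0264
G01 X39.4736 Y88.1722
G01 X25.4505 Y81.1397
G01 X15.2007 Y82.6782
M5
G0 X145.4005 Y72.6634
M3 S921
G01 X74.9340 Y76.1576 F1013
G01 X184.7773 Y20.1679
G01 X196.1772 Y58.2655
G01 X213.9356 Y121.6320
G01 X209.3157 Y6.9054
G01 X145.4005 Y72.6634
M5
G0 X119.9758 Y98.1520
M3 S921
G01 X213.0725 Y98.1520 F1013
G01 X213.0725 Y66.2435
G01 X119.9758 Y66.2435
G01 X119.9758 Y98.1520
M5
G0 X0.0000 Y0.0000

viewBox `0 0 228.4321 132.6866` with mm width/height → 1 unit = 1 mm. Flip: y_m = 132.6866 − y_svg.

**Shape 1** — `<path>` cubic bezier, stroke `#ff8800` → score (S626, F1481). Control points (SVG): P0=(48.0858,66.7301), P1=(52.6412,86.1411), P2=(57.0709,82.8763), P3=(45.4153,76.8546); sampled at t=k/5. Machine vertices: (48.0858,65.9565) → (50.6763,56.8716) → (52.4705,52.2729) → (52.7025,51.2041) → (50.6061,52.7092) → (45.4153,55.8320). Open path.

**Shape 2** — `<polyline>` line segment, stroke `#000000` → engrave (S377, F3505). Machine vertices: (166.5127,6.6569) → (155.0379,20.8028). Open path.

**Shape 3** — `<path>` cubic bezier, stroke `#000000` → engrave (S377, F3505). Control points (SVG): P0=(50.5585,39.4826), P1=(75.1853,13.0871), P2=(26.1600,63.4645), P3=(15.2007,50.0084); sampled at t=k/5. Machine vertices: (50.5585,93.2040) → (57.3901,100.9534) → (51.9076,97.0264) → (39.4736,88.1722) → (25.4505,81.1397) → (15.2007,82.6782). Open path.

**Shape 4** — `<path>` closed polygon, stroke `#0000ff` → cut (S921, F1013). Machine vertices: (145.4005,72.6634) → (74.9340,76.1576) → (184.7773,20.1679) → (196.1772,58.2655) → (213.9356,121.6320) → (209.3157,6.9054) → (145.4005,72.6634). Closed: final G1 returns to the first vertex.

**Shape 5** — `<rect>` rectangle, stroke `#0000ff` → cut (S921, F1013). Machine vertices: (119.9758,98.1520) → (213.0725,98.1520) → (213.0725,66.2435) → (119.9758,66.2435) → (119.9758,98.1520). Closed: final G1 returns to the first vertex.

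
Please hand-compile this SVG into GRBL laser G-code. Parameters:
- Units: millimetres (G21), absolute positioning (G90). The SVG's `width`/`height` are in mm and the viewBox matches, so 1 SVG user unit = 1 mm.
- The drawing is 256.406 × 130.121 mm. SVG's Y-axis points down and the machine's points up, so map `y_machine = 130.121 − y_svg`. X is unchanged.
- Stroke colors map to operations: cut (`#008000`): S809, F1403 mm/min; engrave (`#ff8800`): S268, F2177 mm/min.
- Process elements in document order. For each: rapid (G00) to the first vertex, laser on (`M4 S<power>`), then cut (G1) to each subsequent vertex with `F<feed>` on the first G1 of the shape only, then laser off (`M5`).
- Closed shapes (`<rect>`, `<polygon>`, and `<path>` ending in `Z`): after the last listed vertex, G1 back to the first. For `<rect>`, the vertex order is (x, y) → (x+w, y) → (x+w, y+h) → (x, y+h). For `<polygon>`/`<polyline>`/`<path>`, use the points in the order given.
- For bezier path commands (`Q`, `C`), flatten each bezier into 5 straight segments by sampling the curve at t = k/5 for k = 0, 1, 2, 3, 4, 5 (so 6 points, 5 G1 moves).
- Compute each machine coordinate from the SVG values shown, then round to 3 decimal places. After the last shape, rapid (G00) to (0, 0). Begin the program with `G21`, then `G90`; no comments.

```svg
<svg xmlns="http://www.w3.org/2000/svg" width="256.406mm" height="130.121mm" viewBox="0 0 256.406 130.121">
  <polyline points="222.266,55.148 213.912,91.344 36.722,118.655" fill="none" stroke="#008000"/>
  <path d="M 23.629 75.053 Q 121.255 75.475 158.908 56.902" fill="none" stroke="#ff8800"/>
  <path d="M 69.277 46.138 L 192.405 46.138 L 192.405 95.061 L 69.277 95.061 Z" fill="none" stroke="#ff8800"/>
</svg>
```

viewBox `0 0 256.406 130.121` with mm width/height → 1 unit = 1 mm. Flip: y_m = 130.121 − y_svg.

**Shape 1** — `<polyline>` open polyline, stroke `#008000` → cut (S809, F1403). Machine vertices: (222.266,74.973) → (213.912,38.777) → (36.722,11.466). Open path.

**Shape 2** — `<path>` quadratic bezier, stroke `#ff8800` → engrave (S268, F2177). Control points (SVG): P0=(23.629,75.053), P1=(121.255,75.475), P2=(158.908,56.902); sampled at t=k/5. Machine vertices: (23.629,55.068) → (60.280,55.659) → (92.134,57.770) → (119.190,61.400) → (141.448,66.550) → (158.908,73.219). Open path.

**Shape 3** — `<path>` rectangle, stroke `#ff8800` → engrave (S268, F2177). Machine vertices: (69.277,83.983) → (192.405,83.983) → (192.405,35.060) → (69.277,35.060) → (69.277,83.983). Closed: final G1 returns to the first vertex.

G21
G90
G00 X222.266 Y74.973
M4 S809
G1 X213.912 Y38.777 F1403
G1 X36.722 Y11.466
M5
G00 X23.629 Y55.068
M4 S268
G1 X60.280 Y55.659 F2177
G1 X92.134 Y57.770
G1 X119.190 Y61.400
G1 X141.448 Y66.550
G1 X158.908 Y73.219
M5
G00 X69.277 Y83.983
M4 S268
G1 X192.405 Y83.983 F2177
G1 X192.405 Y35.060
G1 X69.277 Y35.060
G1 X69.277 Y83.983
M5
G00 X0.000 Y0.000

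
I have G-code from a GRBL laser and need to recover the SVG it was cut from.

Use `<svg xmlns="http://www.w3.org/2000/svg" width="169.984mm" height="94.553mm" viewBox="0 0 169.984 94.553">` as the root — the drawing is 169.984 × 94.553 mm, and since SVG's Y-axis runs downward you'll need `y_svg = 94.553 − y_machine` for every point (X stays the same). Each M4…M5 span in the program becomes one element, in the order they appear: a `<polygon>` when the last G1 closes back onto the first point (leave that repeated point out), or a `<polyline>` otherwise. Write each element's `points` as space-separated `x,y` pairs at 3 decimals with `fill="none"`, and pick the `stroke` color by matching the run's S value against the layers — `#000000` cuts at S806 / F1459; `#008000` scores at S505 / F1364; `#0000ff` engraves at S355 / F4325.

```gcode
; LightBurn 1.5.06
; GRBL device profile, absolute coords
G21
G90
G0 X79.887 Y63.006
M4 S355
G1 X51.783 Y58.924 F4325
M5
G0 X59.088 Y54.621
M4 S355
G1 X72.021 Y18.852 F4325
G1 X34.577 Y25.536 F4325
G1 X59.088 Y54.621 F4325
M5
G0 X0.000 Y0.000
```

Each laser-on run becomes one SVG element. Flip Y back into SVG space with y_svg = 94.553 − y_machine. Every run uses S355, so all elements get stroke `#0000ff` (engrave).

Run 1: The run is open, so emit a `<polyline>` with points (Y-flipped): 79.887,31.547 51.783,35.629.

Run 2: The run returns to its start, so emit a `<polygon>` with points (Y-flipped): 59.088,39.932 72.021,75.701 34.577,69.017.

<svg xmlns="http://www.w3.org/2000/svg" width="169.984mm" height="94.553mm" viewBox="0 0 169.984 94.553">
  <polyline points="79.887,31.547 51.783,35.629" fill="none" stroke="#0000ff"/>
  <polygon points="59.088,39.932 72.021,75.701 34.577,69.017" fill="none" stroke="#0000ff"/>
</svg>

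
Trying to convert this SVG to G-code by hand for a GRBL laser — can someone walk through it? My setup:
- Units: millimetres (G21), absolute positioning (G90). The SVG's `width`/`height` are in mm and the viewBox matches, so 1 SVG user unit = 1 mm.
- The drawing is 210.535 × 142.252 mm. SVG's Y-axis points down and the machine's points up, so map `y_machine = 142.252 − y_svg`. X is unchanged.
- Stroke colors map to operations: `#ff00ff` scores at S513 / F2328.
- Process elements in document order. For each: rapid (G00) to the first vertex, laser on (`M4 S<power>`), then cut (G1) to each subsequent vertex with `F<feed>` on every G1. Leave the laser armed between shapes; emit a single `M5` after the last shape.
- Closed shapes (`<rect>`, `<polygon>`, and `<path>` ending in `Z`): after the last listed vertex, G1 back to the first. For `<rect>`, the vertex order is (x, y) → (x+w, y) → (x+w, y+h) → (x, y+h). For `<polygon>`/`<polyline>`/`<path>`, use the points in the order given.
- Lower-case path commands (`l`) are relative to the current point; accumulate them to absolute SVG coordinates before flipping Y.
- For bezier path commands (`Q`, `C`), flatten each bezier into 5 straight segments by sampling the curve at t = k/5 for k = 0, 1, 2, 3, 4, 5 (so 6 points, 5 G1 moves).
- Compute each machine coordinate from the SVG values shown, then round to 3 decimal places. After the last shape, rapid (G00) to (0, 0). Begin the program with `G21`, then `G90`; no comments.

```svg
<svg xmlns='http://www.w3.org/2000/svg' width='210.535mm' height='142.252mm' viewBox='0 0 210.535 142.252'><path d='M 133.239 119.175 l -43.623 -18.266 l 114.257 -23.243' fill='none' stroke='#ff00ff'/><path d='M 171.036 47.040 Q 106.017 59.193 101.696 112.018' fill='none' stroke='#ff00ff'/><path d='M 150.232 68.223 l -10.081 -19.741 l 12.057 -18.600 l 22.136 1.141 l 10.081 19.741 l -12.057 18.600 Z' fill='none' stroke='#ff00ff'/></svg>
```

Since the viewBox matches the mm dimensions, user units are millimetres directly. The only transform is the Y-flip y_m = 142.252 − y_svg.

Shape 1 is a open polyline drawn with `<path>`. Its stroke #ff00ff means score at S513, F2328. After flipping Y the toolpath is (133.239,23.077) → (89.616,41.343) → (203.873,64.586).

Shape 2 is a quadratic bezier drawn with `<path>`. Its stroke #ff00ff means score at S513, F2328. After flipping Y the toolpath is (171.036,95.212) → (147.456,88.724) → (128.732,78.982) → (114.864,65.986) → (105.852,49.737) → (101.696,30.234).

Shape 3 is a regular polygon drawn with `<path>`. Its stroke #ff00ff means score at S513, F2328. After flipping Y the toolpath is (150.232,74.029) → (140.151,93.770) → (152.208,112.370) → (174.344,111.229) → (184.425,91.488) → (172.368,72.888) → (150.232,74.029), returning to the start.

G21
G90
G00 X133.239 Y23.077
M4 S513
G1 X89.616 Y41.343 F2328
G1 X203.873 Y64.586 F2328
G00 X171.036 Y95.212
M4 S513
G1 X147.456 Y88.724 F2328
G1 X128.732 Y78.982 F2328
G1 X114.864 Y65.986 F2328
G1 X105.852 Y49.737 F2328
G1 X101.696 Y30.234 F2328
G00 X150.232 Y74.029
M4 S513
G1 X140.151 Y93.770 F2328
G1 X152.208 Y112.370 F2328
G1 X174.344 Y111.229 F2328
G1 X184.425 Y91.488 F2328
G1 X172.368 Y72.888 F2328
G1 X150.232 Y74.029 F2328
M5
G00 X0.000 Y0.000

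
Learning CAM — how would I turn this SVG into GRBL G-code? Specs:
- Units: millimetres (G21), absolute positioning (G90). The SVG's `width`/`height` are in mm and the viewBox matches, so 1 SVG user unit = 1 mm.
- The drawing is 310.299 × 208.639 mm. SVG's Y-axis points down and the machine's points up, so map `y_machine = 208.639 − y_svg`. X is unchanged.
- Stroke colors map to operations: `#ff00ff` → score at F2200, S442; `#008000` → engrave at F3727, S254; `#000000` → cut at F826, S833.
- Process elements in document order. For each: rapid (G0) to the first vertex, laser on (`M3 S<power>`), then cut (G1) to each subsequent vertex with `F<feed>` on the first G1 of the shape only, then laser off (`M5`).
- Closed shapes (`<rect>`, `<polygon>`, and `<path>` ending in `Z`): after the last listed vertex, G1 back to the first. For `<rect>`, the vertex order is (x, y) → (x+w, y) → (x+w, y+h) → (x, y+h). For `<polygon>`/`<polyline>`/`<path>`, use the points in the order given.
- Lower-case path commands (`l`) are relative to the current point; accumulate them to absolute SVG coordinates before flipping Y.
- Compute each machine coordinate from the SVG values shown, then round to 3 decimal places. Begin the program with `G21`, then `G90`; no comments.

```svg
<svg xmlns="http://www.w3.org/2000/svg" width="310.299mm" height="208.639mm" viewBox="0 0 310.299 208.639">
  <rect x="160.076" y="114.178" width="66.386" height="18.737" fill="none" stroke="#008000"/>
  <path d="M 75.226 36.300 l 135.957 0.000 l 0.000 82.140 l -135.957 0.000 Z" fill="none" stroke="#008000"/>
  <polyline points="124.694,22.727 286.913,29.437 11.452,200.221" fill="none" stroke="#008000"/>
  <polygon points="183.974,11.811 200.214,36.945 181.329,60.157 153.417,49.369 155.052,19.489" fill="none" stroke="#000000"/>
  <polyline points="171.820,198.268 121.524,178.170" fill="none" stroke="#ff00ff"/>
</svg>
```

G21
G90
G0 X160.076 Y94.461
M3 S254
G1 X226.462 Y94.461 F3727
G1 X226.462 Y75.724
G1 X160.076 Y75.724
G1 X160.076 Y94.461
M5
G0 X75.226 Y172.339
M3 S254
G1 X211.183 Y172.339 F3727
G1 X211.183 Y90.199
G1 X75.226 Y90.199
G1 X75.226 Y172.339
M5
G0 X124.694 Y185.912
M3 S254
G1 X286.913 Y179.202 F3727
G1 X11.452 Y8.418
M5
G0 X183.974 Y196.828
M3 S833
G1 X200.214 Y171.694 F826
G1 X181.329 Y148.482
G1 X153.417 Y159.270
G1 X155.052 Y189.150
G1 X183.974 Y196.828
M5
G0 X171.820 Y10.371
M3 S442
G1 X121.524 Y30.469 F2200
M5

Since the viewBox matches the mm dimensions, user units are millimetres directly. The only transform is the Y-flip y_m = 208.639 − y_svg.

Shape 1 is a rectangle drawn with `<rect>`. Its stroke #008000 means engrave at S254, F3727. After flipping Y the toolpath is (160.076,94.461) → (226.462,94.461) → (226.462,75.724) → (160.076,75.724) → (160.076,94.461), returning to the start.

Shape 2 is a rectangle drawn with `<path>`. Its stroke #008000 means engrave at S254, F3727. After flipping Y the toolpath is (75.226,172.339) → (211.183,172.339) → (211.183,90.199) → (75.226,90.199) → (75.226,172.339), returning to the start.

Shape 3 is a open polyline drawn with `<polyline>`. Its stroke #008000 means engrave at S254, F3727. After flipping Y the toolpath is (124.694,185.912) → (286.913,179.202) → (11.452,8.418).

Shape 4 is a regular polygon drawn with `<polygon>`. Its stroke #000000 means cut at S833, F826. After flipping Y the toolpath is (183.974,196.828) → (200.214,171.694) → (181.329,148.482) → (153.417,159.270) → (155.052,189.150) → (183.974,196.828), returning to the start.

Shape 5 is a line segment drawn with `<polyline>`. Its stroke #ff00ff means score at S442, F2200. After flipping Y the toolpath is (171.820,10.371) → (121.524,30.469).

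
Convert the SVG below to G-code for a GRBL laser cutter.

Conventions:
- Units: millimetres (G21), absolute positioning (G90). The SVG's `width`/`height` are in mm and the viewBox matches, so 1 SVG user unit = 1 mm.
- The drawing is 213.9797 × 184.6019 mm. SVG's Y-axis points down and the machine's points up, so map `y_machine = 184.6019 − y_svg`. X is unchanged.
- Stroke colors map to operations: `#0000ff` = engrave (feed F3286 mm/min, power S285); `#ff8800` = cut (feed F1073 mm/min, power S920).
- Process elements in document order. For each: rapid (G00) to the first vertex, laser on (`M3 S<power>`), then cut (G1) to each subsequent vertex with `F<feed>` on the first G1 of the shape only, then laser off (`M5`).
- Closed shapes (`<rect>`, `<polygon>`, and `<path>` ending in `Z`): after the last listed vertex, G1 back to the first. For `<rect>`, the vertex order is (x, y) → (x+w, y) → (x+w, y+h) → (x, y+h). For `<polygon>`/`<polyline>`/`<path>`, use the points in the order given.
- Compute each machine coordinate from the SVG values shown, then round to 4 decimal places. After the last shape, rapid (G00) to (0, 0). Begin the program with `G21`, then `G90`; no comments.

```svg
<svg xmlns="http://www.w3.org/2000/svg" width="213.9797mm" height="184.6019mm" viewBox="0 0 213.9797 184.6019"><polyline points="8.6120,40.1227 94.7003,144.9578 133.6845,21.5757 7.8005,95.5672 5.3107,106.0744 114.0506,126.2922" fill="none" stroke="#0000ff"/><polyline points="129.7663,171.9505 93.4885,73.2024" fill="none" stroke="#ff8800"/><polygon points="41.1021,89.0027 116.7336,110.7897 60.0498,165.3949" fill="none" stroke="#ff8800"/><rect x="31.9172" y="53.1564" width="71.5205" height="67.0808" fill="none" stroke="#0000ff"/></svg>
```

viewBox `0 0 213.9797 184.6019` with mm width/height → 1 unit = 1 mm. Flip: y_m = 184.6019 − y_svg.

**Shape 1** — `<polyline>` open polyline, stroke `#0000ff` → engrave (S285, F3286). Machine vertices: (8.6120,144.4792) → (94.7003,39.6441) → (133.6845,163.0262) → (7.8005,89.0347) → (5.3107,78.5275) → (114.0506,58.3097). Open path.

**Shape 2** — `<polyline>` line segment, stroke `#ff8800` → cut (S920, F1073). Machine vertices: (129.7663,12.6514) → (93.4885,111.3995). Open path.

**Shape 3** — `<polygon>` regular polygon, stroke `#ff8800` → cut (S920, F1073). Machine vertices: (41.1021,95.5992) → (116.7336,73.8122) → (60.0498,19.2070) → (41.1021,95.5992). Closed: final G1 returns to the first vertex.

**Shape 4** — `<rect>` rectangle, stroke `#0000ff` → engrave (S285, F3286). Machine vertices: (31.9172,131.4455) → (103.4377,131.4455) → (103.4377,64.3647) → (31.9172,64.3647) → (31.9172,131.4455). Closed: final G1 returns to the first vertex.

G21
G90
G00 X8.6120 Y144.4792
M3 S285
G1 X94.7003 Y39.6441 F3286
G1 X133.6845 Y163.0262
G1 X7.8005 Y89.0347
G1 X5.3107 Y78.5275
G1 X114.0506 Y58.3097
M5
G00 X129.7663 Y12.6514
M3 S920
G1 X93.4885 Y111.3995 F1073
M5
G00 X41.1021 Y95.5992
M3 S920
G1 X116.7336 Y73.8122 F1073
G1 X60.0498 Y19.2070
G1 X41.1021 Y95.5992
M5
G00 X31.9172 Y131.4455
M3 S285
G1 X103.4377 Y131.4455 F3286
G1 X103.4377 Y64.3647
G1 X31.9172 Y64.3647
G1 X31.9172 Y131.4455
M5
G00 X0.0000 Y0.0000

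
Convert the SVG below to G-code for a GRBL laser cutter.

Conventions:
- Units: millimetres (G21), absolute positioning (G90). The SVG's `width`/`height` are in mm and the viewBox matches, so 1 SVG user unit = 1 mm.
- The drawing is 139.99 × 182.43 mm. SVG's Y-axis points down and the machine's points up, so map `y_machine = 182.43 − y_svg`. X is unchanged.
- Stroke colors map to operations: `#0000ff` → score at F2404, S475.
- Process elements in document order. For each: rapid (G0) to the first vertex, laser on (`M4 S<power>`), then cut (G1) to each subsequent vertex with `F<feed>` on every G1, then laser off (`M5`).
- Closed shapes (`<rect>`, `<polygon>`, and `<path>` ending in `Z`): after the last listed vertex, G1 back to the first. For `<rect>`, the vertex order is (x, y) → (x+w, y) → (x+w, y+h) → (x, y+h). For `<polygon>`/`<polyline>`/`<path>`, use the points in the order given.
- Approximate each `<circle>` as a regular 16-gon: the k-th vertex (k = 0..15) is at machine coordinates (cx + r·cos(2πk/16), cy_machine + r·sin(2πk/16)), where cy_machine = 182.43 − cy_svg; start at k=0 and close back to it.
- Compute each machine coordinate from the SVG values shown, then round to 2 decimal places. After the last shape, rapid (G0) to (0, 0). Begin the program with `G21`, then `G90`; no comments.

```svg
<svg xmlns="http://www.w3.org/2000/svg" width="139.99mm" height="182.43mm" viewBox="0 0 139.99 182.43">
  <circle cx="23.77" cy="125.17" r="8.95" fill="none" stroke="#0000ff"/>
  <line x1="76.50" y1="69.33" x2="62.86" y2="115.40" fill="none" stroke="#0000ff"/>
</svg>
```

1 u = 1 mm; y_m = 182.43 − y.

[1] `<circle>` circle, #0000ff→score S475 F2404: (32.72,57.26) → (32.04,60.69) → (30.10,63.59) → (27.20,65.53) → (23.77,66.21) → (20.34,65.53) → (17.44,63.59) → (15.50,60.69) → (14.82,57.26) → (15.50,53.83) → (17.44,50.93) → (20.34,48.99) → (23.77,48.31) → (27.20,48.99) → (30.10,50.93) → (32.04,53.83) → (32.72,57.26) (closed)

[2] `<line>` line segment, #0000ff→score S475 F2404: (76.50,113.10) → (62.86,67.03)

G21
G90
G0 X32.72 Y57.26
M4 S475
G1 X32.04 Y60.69 F2404
G1 X30.10 Y63.59 F2404
G1 X27.20 Y65.53 F2404
G1 X23.77 Y66.21 F2404
G1 X20.34 Y65.53 F2404
G1 X17.44 Y63.59 F2404
G1 X15.50 Y60.69 F2404
G1 X14.82 Y57.26 F2404
G1 X15.50 Y53.83 F2404
G1 X17.44 Y50.93 F2404
G1 X20.34 Y48.99 F2404
G1 X23.77 Y48.31 F2404
G1 X27.20 Y48.99 F2404
G1 X30.10 Y50.93 F2404
G1 X32.04 Y53.83 F2404
G1 X32.72 Y57.26 F2404
M5
G0 X76.50 Y113.10
M4 S475
G1 X62.86 Y67.03 F2404
M5
G0 X0.00 Y0.00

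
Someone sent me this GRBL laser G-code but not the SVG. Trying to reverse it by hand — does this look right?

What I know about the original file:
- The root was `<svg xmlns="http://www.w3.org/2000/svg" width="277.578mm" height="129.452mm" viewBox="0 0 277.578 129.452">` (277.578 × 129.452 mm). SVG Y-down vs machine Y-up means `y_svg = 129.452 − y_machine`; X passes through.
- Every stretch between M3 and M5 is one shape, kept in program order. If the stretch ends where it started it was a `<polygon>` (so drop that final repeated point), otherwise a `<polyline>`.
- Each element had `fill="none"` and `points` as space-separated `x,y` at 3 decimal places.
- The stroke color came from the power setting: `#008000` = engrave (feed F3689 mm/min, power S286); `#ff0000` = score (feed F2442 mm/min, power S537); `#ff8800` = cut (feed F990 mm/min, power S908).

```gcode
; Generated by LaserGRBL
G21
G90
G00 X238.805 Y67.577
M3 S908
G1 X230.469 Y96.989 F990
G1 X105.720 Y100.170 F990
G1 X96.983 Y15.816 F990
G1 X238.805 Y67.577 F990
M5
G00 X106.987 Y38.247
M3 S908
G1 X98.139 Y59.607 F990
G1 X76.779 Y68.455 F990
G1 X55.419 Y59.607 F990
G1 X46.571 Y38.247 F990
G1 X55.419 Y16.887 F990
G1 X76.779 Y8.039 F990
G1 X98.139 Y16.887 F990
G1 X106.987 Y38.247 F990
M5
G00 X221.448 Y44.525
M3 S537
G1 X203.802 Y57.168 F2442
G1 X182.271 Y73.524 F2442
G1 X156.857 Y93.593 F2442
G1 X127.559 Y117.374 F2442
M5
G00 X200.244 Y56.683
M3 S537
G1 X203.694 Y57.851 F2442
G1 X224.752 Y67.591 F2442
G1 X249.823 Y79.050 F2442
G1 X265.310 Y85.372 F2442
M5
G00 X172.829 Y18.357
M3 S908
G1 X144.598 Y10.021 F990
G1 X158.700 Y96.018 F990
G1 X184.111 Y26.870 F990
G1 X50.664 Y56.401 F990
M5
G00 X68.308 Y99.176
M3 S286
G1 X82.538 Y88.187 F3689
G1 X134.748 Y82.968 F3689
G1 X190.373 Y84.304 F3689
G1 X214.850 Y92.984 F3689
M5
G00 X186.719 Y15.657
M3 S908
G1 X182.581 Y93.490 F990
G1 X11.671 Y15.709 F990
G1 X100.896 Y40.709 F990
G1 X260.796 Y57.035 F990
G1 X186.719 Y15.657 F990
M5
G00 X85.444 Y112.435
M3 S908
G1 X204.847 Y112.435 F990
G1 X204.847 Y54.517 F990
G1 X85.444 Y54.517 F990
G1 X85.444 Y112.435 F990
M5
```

y_svg = 129.452 − y_m.

[1] S908→`#ff8800` (cut); closed run; points: 238.805,61.875 230.469,32.463 105.720,29.282 96.983,113.636

[2] S908→`#ff8800` (cut); closed run; points: 106.987,91.205 98.139,69.845 76.779,60.997 55.419,69.845 46.571,91.205 55.419,112.565 76.779,121.413 98.139,112.565

[3] S537→`#ff0000` (score); open run; points: 221.448,84.927 203.802,72.284 182.271,55.928 156.857,35.859 127.559,12.078

[4] S537→`#ff0000` (score); open run; points: 200.244,72.769 203.694,71.601 224.752,61.861 249.823,50.402 265.310,44.080

[5] S908→`#ff8800` (cut); open run; points: 172.829,111.095 144.598,119.431 158.700,33.434 184.111,102.582 50.664,73.051

[6] S286→`#008000` (engrave); open run; points: 68.308,30.276 82.538,41.265 134.748,46.484 190.373,45.148 214.850,36.468

[7] S908→`#ff8800` (cut); closed run; points: 186.719,113.795 182.581,35.962 11.671,113.743 100.896,88.743 260.796,72.417

[8] S908→`#ff8800` (cut); closed run; points: 85.444,17.017 204.847,17.017 204.847,74.935 85.444,74.935

<svg xmlns="http://www.w3.org/2000/svg" width="277.578mm" height="129.452mm" viewBox="0 0 277.578 129.452">
  <polygon points="238.805,61.875 230.469,32.463 105.720,29.282 96.983,113.636" fill="none" stroke="#ff8800"/>
  <polygon points="106.987,91.205 98.139,69.845 76.779,60.997 55.419,69.845 46.571,91.205 55.419,112.565 76.779,121.413 98.139,112.565" fill="none" stroke="#ff8800"/>
  <polyline points="221.448,84.927 203.802,72.284 182.271,55.928 156.857,35.859 127.559,12.078" fill="none" stroke="#ff0000"/>
  <polyline points="200.244,72.769 203.694,71.601 224.752,61.861 249.823,50.402 265.310,44.080" fill="none" stroke="#ff0000"/>
  <polyline points="172.829,111.095 144.598,119.431 158.700,33.434 184.111,102.582 50.664,73.051" fill="none" stroke="#ff8800"/>
  <polyline points="68.308,30.276 82.538,41.265 134.748,46.484 190.373,45.148 214.850,36.468" fill="none" stroke="#008000"/>
  <polygon points="186.719,113.795 182.581,35.962 11.671,113.743 100.896,88.743 260.796,72.417" fill="none" stroke="#ff8800"/>
  <polygon points="85.444,17.017 204.847,17.017 204.847,74.935 85.444,74.935" fill="none" stroke="#ff8800"/>
</svg>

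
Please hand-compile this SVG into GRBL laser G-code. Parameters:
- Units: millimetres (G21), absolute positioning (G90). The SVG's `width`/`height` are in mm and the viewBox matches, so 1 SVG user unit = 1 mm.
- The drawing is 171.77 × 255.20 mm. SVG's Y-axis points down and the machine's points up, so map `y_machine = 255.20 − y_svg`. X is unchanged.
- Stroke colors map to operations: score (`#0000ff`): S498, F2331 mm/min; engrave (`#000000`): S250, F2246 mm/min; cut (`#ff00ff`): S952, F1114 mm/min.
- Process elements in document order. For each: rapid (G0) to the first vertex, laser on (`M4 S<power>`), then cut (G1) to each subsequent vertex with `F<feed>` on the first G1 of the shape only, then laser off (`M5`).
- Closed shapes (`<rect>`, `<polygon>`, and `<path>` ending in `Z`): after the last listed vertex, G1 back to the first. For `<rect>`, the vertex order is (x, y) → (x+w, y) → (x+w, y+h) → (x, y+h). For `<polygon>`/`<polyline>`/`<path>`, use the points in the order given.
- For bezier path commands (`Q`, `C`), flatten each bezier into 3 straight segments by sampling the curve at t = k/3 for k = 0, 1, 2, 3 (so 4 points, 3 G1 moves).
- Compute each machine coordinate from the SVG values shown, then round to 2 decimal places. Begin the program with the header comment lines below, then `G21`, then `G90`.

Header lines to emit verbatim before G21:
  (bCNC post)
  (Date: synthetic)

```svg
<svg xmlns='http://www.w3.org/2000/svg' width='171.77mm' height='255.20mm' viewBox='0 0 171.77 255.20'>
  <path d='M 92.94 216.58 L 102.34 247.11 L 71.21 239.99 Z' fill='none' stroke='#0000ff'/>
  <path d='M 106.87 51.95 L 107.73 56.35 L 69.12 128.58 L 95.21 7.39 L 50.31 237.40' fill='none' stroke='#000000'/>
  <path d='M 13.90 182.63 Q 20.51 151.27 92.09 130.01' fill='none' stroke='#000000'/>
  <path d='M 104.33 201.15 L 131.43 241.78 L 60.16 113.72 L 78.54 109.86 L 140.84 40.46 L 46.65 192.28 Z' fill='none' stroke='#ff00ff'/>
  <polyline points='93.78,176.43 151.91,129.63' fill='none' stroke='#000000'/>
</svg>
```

(bCNC post)
(Date: synthetic)
G21
G90
G0 X92.94 Y38.62
M4 S498
G1 X102.34 Y8.09 F2331
G1 X71.21 Y15.21
G1 X92.94 Y38.62
M5
G0 X106.87 Y203.25
M4 S250
G1 X107.73 Y198.85 F2246
G1 X69.12 Y126.62
G1 X95.21 Y247.81
G1 X50.31 Y17.80
M5
G0 X13.90 Y72.57
M4 S250
G1 X25.53 Y92.35 F2246
G1 X51.59 Y109.89
G1 X92.09 Y125.19
M5
G0 X104.33 Y54.05
M4 S952
G1 X131.43 Y13.42 F1114
G1 X60.16 Y141.48
G1 X78.54 Y145.34
G1 X140.84 Y214.74
G1 X46.65 Y62.92
G1 X104.33 Y54.05
M5
G0 X93.78 Y78.77
M4 S250
G1 X151.91 Y125.57 F2246
M5

Since the viewBox matches the mm dimensions, user units are millimetres directly. The only transform is the Y-flip y_m = 255.20 − y_svg.

Shape 1 is a regular polygon drawn with `<path>`. Its stroke #0000ff means score at S498, F2331. After flipping Y the toolpath is (92.94,38.62) → (102.34,8.09) → (71.21,15.21) → (92.94,38.62), returning to the start.

Shape 2 is a open polyline drawn with `<path>`. Its stroke #000000 means engrave at S250, F2246. After flipping Y the toolpath is (106.87,203.25) → (107.73,198.85) → (69.12,126.62) → (95.21,247.81) → (50.31,17.80).

Shape 3 is a quadratic bezier drawn with `<path>`. Its stroke #000000 means engrave at S250, F2246. After flipping Y the toolpath is (13.90,72.57) → (25.53,92.35) → (51.59,109.89) → (92.09,125.19).

Shape 4 is a closed polygon drawn with `<path>`. Its stroke #ff00ff means cut at S952, F1114. After flipping Y the toolpath is (104.33,54.05) → (131.43,13.42) → (60.16,141.48) → (78.54,145.34) → (140.84,214.74) → (46.65,62.92) → (104.33,54.05), returning to the start.

Shape 5 is a line segment drawn with `<polyline>`. Its stroke #000000 means engrave at S250, F2246. After flipping Y the toolpath is (93.78,78.77) → (151.91,125.57).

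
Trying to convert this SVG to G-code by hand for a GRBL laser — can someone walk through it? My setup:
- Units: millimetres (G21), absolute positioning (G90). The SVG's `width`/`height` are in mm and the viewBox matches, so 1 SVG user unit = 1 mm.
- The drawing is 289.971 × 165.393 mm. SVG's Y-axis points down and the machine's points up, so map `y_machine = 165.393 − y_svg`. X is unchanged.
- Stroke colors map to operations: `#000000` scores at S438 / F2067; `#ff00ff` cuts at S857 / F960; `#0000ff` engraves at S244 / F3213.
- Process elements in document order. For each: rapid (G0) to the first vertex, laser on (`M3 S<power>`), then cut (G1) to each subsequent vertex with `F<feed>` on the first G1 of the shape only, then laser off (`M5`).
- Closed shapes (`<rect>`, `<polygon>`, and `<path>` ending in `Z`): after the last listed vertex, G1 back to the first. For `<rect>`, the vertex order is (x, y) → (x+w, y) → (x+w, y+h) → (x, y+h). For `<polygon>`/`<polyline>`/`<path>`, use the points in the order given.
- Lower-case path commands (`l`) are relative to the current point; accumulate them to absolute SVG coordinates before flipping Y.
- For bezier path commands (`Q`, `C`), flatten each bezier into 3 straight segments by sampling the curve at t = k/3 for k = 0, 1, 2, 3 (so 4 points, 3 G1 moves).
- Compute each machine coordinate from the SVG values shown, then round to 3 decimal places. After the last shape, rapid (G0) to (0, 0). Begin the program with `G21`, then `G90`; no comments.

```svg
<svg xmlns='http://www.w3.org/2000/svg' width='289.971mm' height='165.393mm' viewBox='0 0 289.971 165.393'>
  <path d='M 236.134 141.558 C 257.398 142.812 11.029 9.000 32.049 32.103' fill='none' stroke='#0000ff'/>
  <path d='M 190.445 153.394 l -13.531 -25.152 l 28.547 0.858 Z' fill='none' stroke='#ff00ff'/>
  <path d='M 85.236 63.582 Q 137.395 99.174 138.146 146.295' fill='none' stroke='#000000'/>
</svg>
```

1 u = 1 mm; y_m = 165.393 − y.

[1] `<path>` cubic bezier, #0000ff→engrave S244 F3213: (236.134,23.835) → (188.003,56.789) → (80.343,114.902) → (32.049,133.290)

[2] `<path>` regular polygon, #ff00ff→cut S857 F960: (190.445,11.999) → (176.914,37.151) → (205.461,36.293) → (190.445,11.999) (closed)

[3] `<path>` quadratic bezier, #000000→score S438 F2067: (85.236,101.811) → (114.297,76.802) → (131.933,49.231) → (138.146,19.098)

G21
G90
G0 X236.134 Y23.835
M3 S244
G1 X188.003 Y56.789 F3213
G1 X80.343 Y114.902
G1 X32.049 Y133.290
M5
G0 X190.445 Y11.999
M3 S857
G1 X176.914 Y37.151 F960
G1 X205.461 Y36.293
G1 X190.445 Y11.999
M5
G0 X85.236 Y101.811
M3 S438
G1 X114.297 Y76.802 F2067
G1 X131.933 Y49.231
G1 X138.146 Y19.098
M5
G0 X0.000 Y0.000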